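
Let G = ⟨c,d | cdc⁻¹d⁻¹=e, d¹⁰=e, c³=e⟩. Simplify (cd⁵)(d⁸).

Compute (cd⁵) · (d⁸) by multiplying left to right and reducing via the relations at each step:
  (cd⁵) · d⁸ = cd³

Answer: cd³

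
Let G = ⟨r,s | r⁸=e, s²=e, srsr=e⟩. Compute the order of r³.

Compute successive powers until reaching e:
  (r³)¹ = r³, (r³)² = r⁶, (r³)³ = r, (r³)⁴ = r⁴, (r³)⁵ = r⁷, (r³)⁶ = r², (r³)⁷ = r⁵, (r³)⁸ = e.
The smallest positive k with (r³)ᵏ = e is 8.

Answer: 8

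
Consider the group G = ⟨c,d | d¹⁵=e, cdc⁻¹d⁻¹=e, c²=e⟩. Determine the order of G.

Enumerate words in the generators, reducing via the relations: the distinct elements are
  {c, d, e, cd, d², d³, d⁴, d⁵, d⁶, d⁷, d⁸, d⁹, cd², cd³, cd⁴, cd⁵, cd⁶, cd⁷, cd⁸, cd⁹, d¹², d¹³, d¹¹, d¹⁰, d¹⁴, cd¹², cd¹³, cd¹¹, cd¹⁰, cd¹⁴}.
No further products give new elements, so |G| = 30.

Answer: 30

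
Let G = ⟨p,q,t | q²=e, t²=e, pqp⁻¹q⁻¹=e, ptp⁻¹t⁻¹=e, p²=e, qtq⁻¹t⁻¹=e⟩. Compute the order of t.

Compute successive powers until reaching e:
  t¹ = t, t² = e.
The smallest positive k with tᵏ = e is 2.

Answer: 2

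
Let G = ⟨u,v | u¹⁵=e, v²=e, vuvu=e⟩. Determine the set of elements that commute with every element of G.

An element z ∈ Z(G) iff z commutes with every generator.
For example e is central: e·u = u = u·e; e·v = v = v·e.
Whereas u ∉ Z(G) since u·v = uv ≠ u¹⁴v = v·u.
Checking each of the 30 elements this way gives Z(G) = {e}, of order 1.

Answer: {e}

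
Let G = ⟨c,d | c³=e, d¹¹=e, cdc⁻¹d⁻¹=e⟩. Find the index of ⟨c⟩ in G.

First find ord(c) by computing successive powers:
  c¹ = c, c² = c², c³ = e.
So |⟨c⟩| = ord(c) = 3. With |G| = 33, by Lagrange [G : ⟨c⟩] = 33/3 = 11.

Answer: 11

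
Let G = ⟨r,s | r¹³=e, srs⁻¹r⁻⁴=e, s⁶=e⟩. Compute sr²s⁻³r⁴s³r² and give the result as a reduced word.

Multiply left to right, reducing at each step:
  s · r² = r⁸s
  (r⁸s) · s⁻³ = r⁸s⁴
  (r⁸s⁴) · r⁴ = r⁵s⁴
  (r⁵s⁴) · s³ = r⁵s
  (r⁵s) · r² = s

Answer: s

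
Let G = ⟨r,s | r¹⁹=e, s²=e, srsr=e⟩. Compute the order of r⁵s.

Compute successive powers until reaching e:
  (r⁵s)¹ = r⁵s, (r⁵s)² = e.
The smallest positive k with (r⁵s)ᵏ = e is 2.

Answer: 2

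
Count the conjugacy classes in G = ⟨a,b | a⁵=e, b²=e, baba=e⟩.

The conjugacy classes (representative and size) are:
  [e] (size 1), [a] (size 2), [a²] (size 2), [b] (size 5).
Class equation: 1 + 2 + 2 + 5 = 10 = |G|. So G has 4 conjugacy classes.

Answer: 4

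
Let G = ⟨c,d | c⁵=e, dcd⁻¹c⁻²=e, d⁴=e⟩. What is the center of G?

An element z ∈ Z(G) iff z commutes with every generator.
For example e is central: e·c = c = c·e; e·d = d = d·e.
Whereas c ∉ Z(G) since c·d = cd ≠ c²d = d·c.
Checking each of the 20 elements this way gives Z(G) = {e}, of order 1.

Answer: {e}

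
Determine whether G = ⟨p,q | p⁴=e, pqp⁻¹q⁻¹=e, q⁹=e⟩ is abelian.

Each pair of generators commutes: p·q = pq = q·p. Since the generators pairwise commute, every element of G commutes with every other, so G is abelian.

Answer: Yes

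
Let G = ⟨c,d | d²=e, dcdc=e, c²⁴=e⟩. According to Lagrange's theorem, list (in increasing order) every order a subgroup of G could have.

|G| = 48 = 2⁴ · 3. By Lagrange's theorem the order of any subgroup divides 48; the divisors of 48 are 1, 2, 3, 4, 6, 8, 12, 16, 24, 48.

Answer: 1, 2, 3, 4, 6, 8, 12, 16, 24, 48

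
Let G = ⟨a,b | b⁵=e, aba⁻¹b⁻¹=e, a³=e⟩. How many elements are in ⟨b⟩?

|⟨b⟩| equals the order of b. Compute successive powers until reaching e:
  b¹ = b, b² = b², b³ = b³, b⁴ = b⁴, b⁵ = e.
The smallest positive k with bᵏ = e is 5, so |⟨b⟩| = 5.

Answer: 5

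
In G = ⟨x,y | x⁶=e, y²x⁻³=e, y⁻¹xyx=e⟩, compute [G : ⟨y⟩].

First find ord(y) by computing successive powers:
  y¹ = y, y² = x³, y³ = y⁻¹, y⁴ = e.
So |⟨y⟩| = ord(y) = 4. With |G| = 12, by Lagrange [G : ⟨y⟩] = 12/4 = 3.

Answer: 3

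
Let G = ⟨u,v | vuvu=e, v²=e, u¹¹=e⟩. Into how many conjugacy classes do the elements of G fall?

The conjugacy classes (representative and size) are:
  [e] (size 1), [u¹⁰] (size 2), [u²] (size 2), [u³] (size 2), [u⁷] (size 2), [u⁶] (size 2), [u²v] (size 11).
Class equation: 1 + 2 + 2 + 2 + 2 + 2 + 11 = 22 = |G|. So G has 7 conjugacy classes.

Answer: 7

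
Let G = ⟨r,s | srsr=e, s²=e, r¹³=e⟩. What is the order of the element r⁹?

Compute successive powers until reaching e:
  (r⁹)¹ = r⁹, (r⁹)² = r⁵, (r⁹)³ = r, (r⁹)⁴ = r¹⁰, (r⁹)⁵ = r⁶, (r⁹)⁶ = r², (r⁹)⁷ = r¹¹, (r⁹)⁸ = r⁷, (r⁹)⁹ = r³, (r⁹)¹⁰ = r¹², (r⁹)¹¹ = r⁸, (r⁹)¹² = r⁴, (r⁹)¹³ = e.
The smallest positive k with (r⁹)ᵏ = e is 13.

Answer: 13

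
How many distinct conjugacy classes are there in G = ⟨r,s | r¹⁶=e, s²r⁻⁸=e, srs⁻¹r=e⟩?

The conjugacy classes (representative and size) are:
  [e] (size 1), [r] (size 2), [r¹⁴] (size 2), [r¹³] (size 2), [r¹²] (size 2), [r⁵] (size 2), [r¹⁰] (size 2), [r⁷] (size 2), [r⁸] (size 1), [s⁻¹] (size 8), [r⁷s⁻¹] (size 8).
Class equation: 1 + 2 + 2 + 2 + 2 + 2 + 2 + 2 + 1 + 8 + 8 = 32 = |G|. So G has 11 conjugacy classes.

Answer: 11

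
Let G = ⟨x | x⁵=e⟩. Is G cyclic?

|G| = 5. The element x has order 5 (its powers give 5 distinct elements), so ⟨x⟩ = G and G is cyclic.

Answer: Yes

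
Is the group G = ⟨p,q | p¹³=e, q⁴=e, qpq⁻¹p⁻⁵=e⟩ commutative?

p·q = pq but q·p = p⁵q, so p·q ≠ q·p and G is not abelian.

Answer: No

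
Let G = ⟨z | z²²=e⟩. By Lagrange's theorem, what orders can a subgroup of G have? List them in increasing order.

|G| = 22 = 2 · 11. By Lagrange's theorem the order of any subgroup divides 22; the divisors of 22 are 1, 2, 11, 22.

Answer: 1, 2, 11, 22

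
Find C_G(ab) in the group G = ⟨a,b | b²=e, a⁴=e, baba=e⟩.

⟨ab⟩ ⊆ C_G(ab) since powers of ab commute with ab; so |C_G(ab)| ≥ |⟨ab⟩| = 2.
By orbit–stabilizer, |C_G(ab)| = |G| / |conj. class of ab| = 8 / 2 = 4.
The 4 elements commuting with ab are {e, a², a³b, ab}.

Answer: {e, a², a³b, ab}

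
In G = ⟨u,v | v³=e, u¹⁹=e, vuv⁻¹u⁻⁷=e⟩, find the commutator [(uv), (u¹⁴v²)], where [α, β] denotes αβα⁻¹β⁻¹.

[(uv), (u¹⁴v²)] = (uv)·(u¹⁴v²)·(uv)⁻¹·(u¹⁴v²)⁻¹.
  (uv) · (u¹⁴v²) = u⁴
  (u⁴) · (u⁸v²) = u¹²v²
  (u¹²v²) · (u¹⁶v) = u¹⁷

Answer: u¹⁷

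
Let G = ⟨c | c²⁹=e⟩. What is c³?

Compute successive powers of c, reducing at each step:
  c²: c · c = c²
  c³: (c²) · c = c³

Answer: c³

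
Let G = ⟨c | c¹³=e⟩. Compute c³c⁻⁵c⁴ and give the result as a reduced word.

Multiply left to right, reducing at each step:
  (c³) · c⁻⁵ = c¹¹
  (c¹¹) · c⁴ = c²

Answer: c²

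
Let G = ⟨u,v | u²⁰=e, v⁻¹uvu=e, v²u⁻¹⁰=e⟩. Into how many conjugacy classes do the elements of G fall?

The conjugacy classes (representative and size) are:
  [e] (size 1), [u] (size 2), [u²] (size 2), [u³] (size 2), [u⁴] (size 2), [u⁵] (size 2), [u¹⁴] (size 2), [u⁷] (size 2), [u⁸] (size 2), [u¹¹] (size 2), [u¹⁰] (size 1), [u²v⁻¹] (size 10), [u⁹v] (size 10).
Class equation: 1 + 2 + 2 + 2 + 2 + 2 + 2 + 2 + 2 + 2 + 1 + 10 + 10 = 40 = |G|. So G has 13 conjugacy classes.

Answer: 13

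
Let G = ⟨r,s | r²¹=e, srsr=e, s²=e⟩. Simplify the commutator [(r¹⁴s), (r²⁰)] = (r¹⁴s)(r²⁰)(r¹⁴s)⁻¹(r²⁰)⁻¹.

[(r¹⁴s), (r²⁰)] = (r¹⁴s)·(r²⁰)·(r¹⁴s)⁻¹·(r²⁰)⁻¹.
  (r¹⁴s) · (r²⁰) = r¹⁵s
  (r¹⁵s) · (r¹⁴s) = r
  r · r = r²

Answer: r²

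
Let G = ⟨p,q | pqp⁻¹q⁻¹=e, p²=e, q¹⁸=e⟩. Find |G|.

Enumerate words in the generators, reducing via the relations: the distinct elements are
  {e, p, q, pq, q², q³, q⁴, q⁵, q⁶, q⁷, q⁸, q⁹, pq², pq³, pq⁴, pq⁵, pq⁶, pq⁷, pq⁸, pq⁹, q¹², q¹³, q¹¹, q¹⁰, q¹⁴, q¹⁵, q¹⁶, q¹⁷, pq¹², pq¹³, pq¹¹, pq¹⁰, pq¹⁴, pq¹⁵, pq¹⁶, pq¹⁷}.
No further products give new elements, so |G| = 36.

Answer: 36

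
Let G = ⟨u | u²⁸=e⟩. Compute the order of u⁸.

Compute successive powers until reaching e:
  (u⁸)¹ = u⁸, (u⁸)² = u¹⁶, (u⁸)³ = u²⁴, (u⁸)⁴ = u⁴, (u⁸)⁵ = u¹², (u⁸)⁶ = u²⁰, (u⁸)⁷ = e.
The smallest positive k with (u⁸)ᵏ = e is 7.

Answer: 7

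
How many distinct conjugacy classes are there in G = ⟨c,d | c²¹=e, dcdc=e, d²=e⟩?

The conjugacy classes (representative and size) are:
  [e] (size 1), [c²⁰] (size 2), [c²] (size 2), [c³] (size 2), [c¹⁷] (size 2), [c⁵] (size 2), [c⁶] (size 2), [c⁷] (size 2), [c⁸] (size 2), [c⁹] (size 2), [c¹⁰] (size 2), [d] (size 21).
Class equation: 1 + 2 + 2 + 2 + 2 + 2 + 2 + 2 + 2 + 2 + 2 + 21 = 42 = |G|. So G has 12 conjugacy classes.

Answer: 12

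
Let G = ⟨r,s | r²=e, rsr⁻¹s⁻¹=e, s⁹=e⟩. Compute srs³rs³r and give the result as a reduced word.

Multiply left to right, reducing at each step:
  s · r = rs
  (rs) · s³ = rs⁴
  (rs⁴) · r = s⁴
  (s⁴) · s³ = s⁷
  (s⁷) · r = rs⁷

Answer: rs⁷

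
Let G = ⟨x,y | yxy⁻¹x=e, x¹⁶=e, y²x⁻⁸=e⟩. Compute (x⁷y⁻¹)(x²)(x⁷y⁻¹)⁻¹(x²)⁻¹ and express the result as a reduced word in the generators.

[(x⁷y⁻¹), (x²)] = (x⁷y⁻¹)·(x²)·(x⁷y⁻¹)⁻¹·(x²)⁻¹.
  (x⁷y⁻¹) · (x²) = x⁵y⁻¹
  (x⁵y⁻¹) · (x⁷y) = x¹⁴
  (x¹⁴) · (x¹⁴) = x¹²

Answer: x¹²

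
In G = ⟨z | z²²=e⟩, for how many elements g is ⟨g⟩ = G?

G is cyclic of order 22. An element generates G iff its order is 22, and a cyclic group of order 22 has exactly φ(22) = 10 such elements.

Answer: 10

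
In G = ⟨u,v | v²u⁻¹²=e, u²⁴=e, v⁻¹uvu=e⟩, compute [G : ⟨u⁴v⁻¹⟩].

First find ord(u⁴v⁻¹) by computing successive powers:
  (u⁴v⁻¹)¹ = u⁴v⁻¹, (u⁴v⁻¹)² = u¹², (u⁴v⁻¹)³ = u⁴v, (u⁴v⁻¹)⁴ = e.
So |⟨u⁴v⁻¹⟩| = ord(u⁴v⁻¹) = 4. With |G| = 48, by Lagrange [G : ⟨u⁴v⁻¹⟩] = 48/4 = 12.

Answer: 12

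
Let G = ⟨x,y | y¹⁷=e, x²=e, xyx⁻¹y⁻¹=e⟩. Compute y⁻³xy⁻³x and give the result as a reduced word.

Multiply left to right, reducing at each step:
  (y¹⁴) · x = xy¹⁴
  (xy¹⁴) · y⁻³ = xy¹¹
  (xy¹¹) · x = y¹¹

Answer: y¹¹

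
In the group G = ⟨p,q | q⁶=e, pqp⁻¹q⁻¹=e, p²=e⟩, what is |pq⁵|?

Compute successive powers until reaching e:
  (pq⁵)¹ = pq⁵, (pq⁵)² = q⁴, (pq⁵)³ = pq³, (pq⁵)⁴ = q², (pq⁵)⁵ = pq, (pq⁵)⁶ = e.
The smallest positive k with (pq⁵)ᵏ = e is 6.

Answer: 6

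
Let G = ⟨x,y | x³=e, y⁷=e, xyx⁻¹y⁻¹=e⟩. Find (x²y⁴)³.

Compute successive powers of (x²y⁴), reducing at each step:
  (x²y⁴)²: (x²y⁴) · x² = xy⁴;   (xy⁴) · y⁴ = xy
  (x²y⁴)³: (xy) · x² = y;   y · y⁴ = y⁵

Answer: y⁵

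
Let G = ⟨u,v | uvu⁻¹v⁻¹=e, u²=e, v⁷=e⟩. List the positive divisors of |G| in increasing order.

|G| = 14 = 2 · 7. By Lagrange's theorem the order of any subgroup divides 14; the divisors of 14 are 1, 2, 7, 14.

Answer: 1, 2, 7, 14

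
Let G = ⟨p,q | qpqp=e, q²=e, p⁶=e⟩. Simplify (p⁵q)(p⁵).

Compute (p⁵q) · (p⁵) by multiplying left to right and reducing via the relations at each step:
  (p⁵q) · p⁵ = q

Answer: q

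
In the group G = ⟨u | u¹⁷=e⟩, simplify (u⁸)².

Compute successive powers of (u⁸), reducing at each step:
  (u⁸)²: (u⁸) · u⁸ = u¹⁶

Answer: u¹⁶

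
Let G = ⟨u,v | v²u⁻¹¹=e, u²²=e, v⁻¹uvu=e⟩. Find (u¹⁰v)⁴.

Compute successive powers of (u¹⁰v), reducing at each step:
  (u¹⁰v)²: (u¹⁰v) · u¹⁰ = v;   v · v = u¹¹
  (u¹⁰v)³: (u¹¹) · u¹⁰ = u²¹;   (u²¹) · v = u¹⁰v⁻¹
  (u¹⁰v)⁴: (u¹⁰v⁻¹) · u¹⁰ = v⁻¹;   (v⁻¹) · v = e

Answer: e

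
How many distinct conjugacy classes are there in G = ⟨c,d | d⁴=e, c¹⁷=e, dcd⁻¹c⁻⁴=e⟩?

The conjugacy classes (representative and size) are:
  [e] (size 1), [c⁴] (size 4), [c²] (size 4), [c⁵] (size 4), [c¹¹] (size 4), [c⁷d] (size 17), [c³d²] (size 17), [c⁹d³] (size 17).
Class equation: 1 + 4 + 4 + 4 + 4 + 17 + 17 + 17 = 68 = |G|. So G has 8 conjugacy classes.

Answer: 8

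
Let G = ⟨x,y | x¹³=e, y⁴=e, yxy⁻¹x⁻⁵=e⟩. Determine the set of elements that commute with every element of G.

An element z ∈ Z(G) iff z commutes with every generator.
For example e is central: e·x = x = x·e; e·y = y = y·e.
Whereas x ∉ Z(G) since x·y = xy ≠ x⁵y = y·x.
Checking each of the 52 elements this way gives Z(G) = {e}, of order 1.

Answer: {e}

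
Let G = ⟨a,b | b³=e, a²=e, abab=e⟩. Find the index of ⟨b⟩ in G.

First find ord(b) by computing successive powers:
  b¹ = b, b² = b², b³ = e.
So |⟨b⟩| = ord(b) = 3. With |G| = 6, by Lagrange [G : ⟨b⟩] = 6/3 = 2.

Answer: 2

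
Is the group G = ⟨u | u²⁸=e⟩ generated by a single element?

|G| = 28. The element u has order 28 (its powers give 28 distinct elements), so ⟨u⟩ = G and G is cyclic.

Answer: Yes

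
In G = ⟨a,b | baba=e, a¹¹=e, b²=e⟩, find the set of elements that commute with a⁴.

⟨a⁴⟩ ⊆ C_G(a⁴) since powers of a⁴ commute with a⁴; so |C_G(a⁴)| ≥ |⟨a⁴⟩| = 11.
By orbit–stabilizer, |C_G(a⁴)| = |G| / |conj. class of a⁴| = 22 / 2 = 11.
The 11 elements commuting with a⁴ are {e, a, a², a³, a⁴, a⁵, a⁶, a⁷, a⁸, a⁹, a¹⁰}.

Answer: {e, a, a², a³, a⁴, a⁵, a⁶, a⁷, a⁸, a⁹, a¹⁰}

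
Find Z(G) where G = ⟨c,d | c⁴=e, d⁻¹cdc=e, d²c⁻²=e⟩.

An element z ∈ Z(G) iff z commutes with every generator.
For example c² is central: (c²)·c = c³ = c·(c²); (c²)·d = d⁻¹ = d·(c²).
Whereas c ∉ Z(G) since c·d = cd ≠ cd⁻¹ = d·c.
Checking each of the 8 elements this way gives Z(G) = {e, c²}, of order 2.

Answer: {e, c²}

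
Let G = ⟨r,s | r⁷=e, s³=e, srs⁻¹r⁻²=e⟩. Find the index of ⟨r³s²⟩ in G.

First find ord(r³s²) by computing successive powers:
  (r³s²)¹ = r³s², (r³s²)² = rs, (r³s²)³ = e.
So |⟨r³s²⟩| = ord(r³s²) = 3. With |G| = 21, by Lagrange [G : ⟨r³s²⟩] = 21/3 = 7.

Answer: 7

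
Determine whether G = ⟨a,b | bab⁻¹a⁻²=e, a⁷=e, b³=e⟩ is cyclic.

Every cyclic group is abelian. But a·b = ab while b·a = a²b, so a·b ≠ b·a and G is not abelian. Hence G is not cyclic.

Answer: No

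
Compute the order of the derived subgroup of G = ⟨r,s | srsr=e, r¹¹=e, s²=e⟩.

G' = [G, G] is generated by all commutators. The generator-pair commutators are: [r, s] = r².
The subgroup they normally generate is {e, r, r², r³, r⁴, r⁵, r⁶, r⁷, r⁸, r⁹, r¹⁰}, of order 11.
Check: |G/G'| = 22/11 = 2 is the order of the abelianisation.

Answer: 11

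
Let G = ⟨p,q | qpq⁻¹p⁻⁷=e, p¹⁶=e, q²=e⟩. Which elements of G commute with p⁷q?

⟨p⁷q⟩ ⊆ C_G(p⁷q) since powers of p⁷q commute with p⁷q; so |C_G(p⁷q)| ≥ |⟨p⁷q⟩| = 4.
By orbit–stabilizer, |C_G(p⁷q)| = |G| / |conj. class of p⁷q| = 32 / 8 = 4.
The 4 elements commuting with p⁷q are {e, p⁸, p⁷q, p¹⁵q}.

Answer: {e, p⁸, p⁷q, p¹⁵q}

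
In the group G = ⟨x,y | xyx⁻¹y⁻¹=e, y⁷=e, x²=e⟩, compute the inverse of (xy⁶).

The order of (xy⁶) is 14 (smallest k with (xy⁶)ᵏ = e), so (xy⁶)⁻¹ = (xy⁶)¹³ = xy.
Check: (xy⁶) · (xy) → (xy⁶) · x = y⁶;   (y⁶) · y = e, giving e as required.

Answer: xy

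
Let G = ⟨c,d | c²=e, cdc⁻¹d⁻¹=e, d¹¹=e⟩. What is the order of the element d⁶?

Compute successive powers until reaching e:
  (d⁶)¹ = d⁶, (d⁶)² = d, (d⁶)³ = d⁷, (d⁶)⁴ = d², (d⁶)⁵ = d⁸, (d⁶)⁶ = d³, (d⁶)⁷ = d⁹, (d⁶)⁸ = d⁴, (d⁶)⁹ = d¹⁰, (d⁶)¹⁰ = d⁵, (d⁶)¹¹ = e.
The smallest positive k with (d⁶)ᵏ = e is 11.

Answer: 11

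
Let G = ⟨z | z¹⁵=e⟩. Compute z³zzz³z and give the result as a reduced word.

Multiply left to right, reducing at each step:
  (z³) · z = z⁴
  (z⁴) · z = z⁵
  (z⁵) · z³ = z⁸
  (z⁸) · z = z⁹

Answer: z⁹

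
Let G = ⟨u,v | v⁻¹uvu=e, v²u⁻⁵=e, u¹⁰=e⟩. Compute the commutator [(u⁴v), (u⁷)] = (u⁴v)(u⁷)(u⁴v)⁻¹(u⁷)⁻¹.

[(u⁴v), (u⁷)] = (u⁴v)·(u⁷)·(u⁴v)⁻¹·(u⁷)⁻¹.
  (u⁴v) · (u⁷) = u²v⁻¹
  (u²v⁻¹) · (u⁴v⁻¹) = u³
  (u³) · (u³) = u⁶

Answer: u⁶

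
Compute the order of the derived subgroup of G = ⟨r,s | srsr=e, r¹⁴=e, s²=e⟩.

G' = [G, G] is generated by all commutators. The generator-pair commutators are: [r, s] = r².
The subgroup they normally generate is {e, r², r⁴, r⁶, r⁸, r¹⁰, r¹²}, of order 7.
Check: |G/G'| = 28/7 = 4 is the order of the abelianisation.

Answer: 7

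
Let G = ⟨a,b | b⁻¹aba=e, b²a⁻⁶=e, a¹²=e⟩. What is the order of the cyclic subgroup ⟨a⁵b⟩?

|⟨a⁵b⟩| equals the order of a⁵b. Compute successive powers until reaching e:
  (a⁵b)¹ = a⁵b, (a⁵b)² = a⁶, (a⁵b)³ = a⁵b⁻¹, (a⁵b)⁴ = e.
The smallest positive k with (a⁵b)ᵏ = e is 4, so |⟨a⁵b⟩| = 4.

Answer: 4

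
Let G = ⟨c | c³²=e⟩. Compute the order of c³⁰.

Compute successive powers until reaching e:
  (c³⁰)¹ = c³⁰, (c³⁰)² = c²⁸, (c³⁰)³ = c²⁶, (c³⁰)⁴ = c²⁴, (c³⁰)⁵ = c²², (c³⁰)⁶ = c²⁰, (c³⁰)⁷ = c¹⁸, (c³⁰)⁸ = c¹⁶, (c³⁰)⁹ = c¹⁴, (c³⁰)¹⁰ = c¹², (c³⁰)¹¹ = c¹⁰, (c³⁰)¹² = c⁸, (c³⁰)¹³ = c⁶, (c³⁰)¹⁴ = c⁴, (c³⁰)¹⁵ = c², (c³⁰)¹⁶ = e.
The smallest positive k with (c³⁰)ᵏ = e is 16.

Answer: 16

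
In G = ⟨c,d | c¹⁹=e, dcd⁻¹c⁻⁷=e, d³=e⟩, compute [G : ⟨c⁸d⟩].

First find ord(c⁸d) by computing successive powers:
  (c⁸d)¹ = c⁸d, (c⁸d)² = c⁷d², (c⁸d)³ = e.
So |⟨c⁸d⟩| = ord(c⁸d) = 3. With |G| = 57, by Lagrange [G : ⟨c⁸d⟩] = 57/3 = 19.

Answer: 19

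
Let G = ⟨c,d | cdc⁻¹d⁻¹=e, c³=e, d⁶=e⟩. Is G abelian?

Each pair of generators commutes: c·d = cd = d·c. Since the generators pairwise commute, every element of G commutes with every other, so G is abelian.

Answer: Yes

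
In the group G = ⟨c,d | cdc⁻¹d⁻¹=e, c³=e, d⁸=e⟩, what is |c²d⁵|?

Compute successive powers until reaching e:
  (c²d⁵)¹ = c²d⁵, (c²d⁵)² = cd², (c²d⁵)³ = d⁷, (c²d⁵)⁴ = c²d⁴, (c²d⁵)⁵ = cd, (c²d⁵)⁶ = d⁶, (c²d⁵)⁷ = c²d³, (c²d⁵)⁸ = c, (c²d⁵)⁹ = d⁵, (c²d⁵)¹⁰ = c²d², (c²d⁵)¹¹ = cd⁷, (c²d⁵)¹² = d⁴, (c²d⁵)¹³ = c²d, (c²d⁵)¹⁴ = cd⁶, (c²d⁵)¹⁵ = d³, (c²d⁵)¹⁶ = c², (c²d⁵)¹⁷ = cd⁵, (c²d⁵)¹⁸ = d², (c²d⁵)¹⁹ = c²d⁷, (c²d⁵)²⁰ = cd⁴, (c²d⁵)²¹ = d, (c²d⁵)²² = c²d⁶, (c²d⁵)²³ = cd³, (c²d⁵)²⁴ = e.
The smallest positive k with (c²d⁵)ᵏ = e is 24.

Answer: 24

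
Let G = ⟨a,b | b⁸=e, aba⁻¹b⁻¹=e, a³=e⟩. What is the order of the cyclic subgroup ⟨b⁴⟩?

|⟨b⁴⟩| equals the order of b⁴. Compute successive powers until reaching e:
  (b⁴)¹ = b⁴, (b⁴)² = e.
The smallest positive k with (b⁴)ᵏ = e is 2, so |⟨b⁴⟩| = 2.

Answer: 2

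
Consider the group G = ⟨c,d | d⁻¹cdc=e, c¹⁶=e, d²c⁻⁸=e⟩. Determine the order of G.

Enumerate words in the generators, reducing via the relations: the distinct elements are
  {c, d, e, cd, c², c³, c⁴, c⁵, c⁶, c⁷, c⁸, c⁹, c²d, c³d, c¹², c¹³, c¹¹, c¹⁰, c¹⁴, c¹⁵, c⁴d, c⁵d, c⁶d, c⁷d, d⁻¹, cd⁻¹, c²d⁻¹, c³d⁻¹, c⁴d⁻¹, c⁵d⁻¹, c⁶d⁻¹, c⁷d⁻¹}.
No further products give new elements, so |G| = 32.

Answer: 32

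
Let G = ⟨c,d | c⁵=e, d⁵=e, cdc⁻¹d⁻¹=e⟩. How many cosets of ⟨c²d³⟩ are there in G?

First find ord(c²d³) by computing successive powers:
  (c²d³)¹ = c²d³, (c²d³)² = c⁴d, (c²d³)³ = cd⁴, (c²d³)⁴ = c³d², (c²d³)⁵ = e.
So |⟨c²d³⟩| = ord(c²d³) = 5. With |G| = 25, by Lagrange [G : ⟨c²d³⟩] = 25/5 = 5.

Answer: 5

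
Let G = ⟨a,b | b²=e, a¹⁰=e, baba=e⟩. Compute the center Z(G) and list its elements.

An element z ∈ Z(G) iff z commutes with every generator.
For example a⁵ is central: (a⁵)·a = a⁶ = a·(a⁵); (a⁵)·b = a⁵b = b·(a⁵).
Whereas a ∉ Z(G) since a·b = ab ≠ a⁹b = b·a.
Checking each of the 20 elements this way gives Z(G) = {e, a⁵}, of order 2.

Answer: {e, a⁵}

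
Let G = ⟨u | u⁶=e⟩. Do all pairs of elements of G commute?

G has a single generator, so G is cyclic and hence abelian.

Answer: Yes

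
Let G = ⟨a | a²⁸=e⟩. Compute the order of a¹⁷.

Compute successive powers until reaching e:
  (a¹⁷)¹ = a¹⁷, (a¹⁷)² = a⁶, (a¹⁷)³ = a²³, (a¹⁷)⁴ = a¹², (a¹⁷)⁵ = a, (a¹⁷)⁶ = a¹⁸, (a¹⁷)⁷ = a⁷, (a¹⁷)⁸ = a²⁴, (a¹⁷)⁹ = a¹³, (a¹⁷)¹⁰ = a², (a¹⁷)¹¹ = a¹⁹, (a¹⁷)¹² = a⁸, (a¹⁷)¹³ = a²⁵, (a¹⁷)¹⁴ = a¹⁴, (a¹⁷)¹⁵ = a³, (a¹⁷)¹⁶ = a²⁰, (a¹⁷)¹⁷ = a⁹, (a¹⁷)¹⁸ = a²⁶, (a¹⁷)¹⁹ = a¹⁵, (a¹⁷)²⁰ = a⁴, (a¹⁷)²¹ = a²¹, (a¹⁷)²² = a¹⁰, (a¹⁷)²³ = a²⁷, (a¹⁷)²⁴ = a¹⁶, (a¹⁷)²⁵ = a⁵, (a¹⁷)²⁶ = a²², (a¹⁷)²⁷ = a¹¹, (a¹⁷)²⁸ = e.
The smallest positive k with (a¹⁷)ᵏ = e is 28.

Answer: 28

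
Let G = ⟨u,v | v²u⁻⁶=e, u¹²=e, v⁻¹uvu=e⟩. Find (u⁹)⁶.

Compute successive powers of (u⁹), reducing at each step:
  (u⁹)²: (u⁹) · u⁹ = u⁶
  (u⁹)³: (u⁶) · u⁹ = u³
  (u⁹)⁴: (u³) · u⁹ = e
  (u⁹)⁵: e · u⁹ = u⁹
  (u⁹)⁶: (u⁹) · u⁹ = u⁶

Answer: u⁶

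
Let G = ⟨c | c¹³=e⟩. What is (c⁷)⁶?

Compute successive powers of (c⁷), reducing at each step:
  (c⁷)²: (c⁷) · c⁷ = c
  (c⁷)³: c · c⁷ = c⁸
  (c⁷)⁴: (c⁸) · c⁷ = c²
  (c⁷)⁵: (c²) · c⁷ = c⁹
  (c⁷)⁶: (c⁹) · c⁷ = c³

Answer: c³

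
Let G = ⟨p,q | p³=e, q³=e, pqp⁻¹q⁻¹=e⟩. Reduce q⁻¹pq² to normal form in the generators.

Multiply left to right, reducing at each step:
  (q²) · p = pq²
  (pq²) · q² = pq

Answer: pq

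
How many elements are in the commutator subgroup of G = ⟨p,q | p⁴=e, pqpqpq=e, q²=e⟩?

G' = [G, G] is generated by all commutators. The generator-pair commutators are: [p, q] = p²qp.
The subgroup they normally generate is {e, p², pq, qp³, p²qp, p³q, p²qp³, qp, pqp², qp²q, p²qp²q, p³qp²}, of order 12.
Check: |G/G'| = 24/12 = 2 is the order of the abelianisation.

Answer: 12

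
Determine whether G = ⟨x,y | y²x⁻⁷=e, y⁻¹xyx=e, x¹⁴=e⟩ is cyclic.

Every cyclic group is abelian. But x·y = xy while y·x = x⁶y⁻¹, so x·y ≠ y·x and G is not abelian. Hence G is not cyclic.

Answer: No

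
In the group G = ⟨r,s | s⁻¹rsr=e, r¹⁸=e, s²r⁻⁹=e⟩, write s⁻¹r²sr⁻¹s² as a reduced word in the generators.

Multiply left to right, reducing at each step:
  (s⁻¹) · r² = r⁷s
  (r⁷s) · s = r¹⁶
  (r¹⁶) · r⁻¹ = r¹⁵
  (r¹⁵) · s² = r⁶

Answer: r⁶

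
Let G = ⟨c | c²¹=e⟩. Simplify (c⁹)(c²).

Compute (c⁹) · (c²) by multiplying left to right and reducing via the relations at each step:
  (c⁹) · c² = c¹¹

Answer: c¹¹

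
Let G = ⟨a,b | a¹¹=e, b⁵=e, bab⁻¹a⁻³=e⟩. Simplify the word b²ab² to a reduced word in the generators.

Multiply left to right, reducing at each step:
  (b²) · a = a⁹b²
  (a⁹b²) · b² = a⁹b⁴

Answer: a⁹b⁴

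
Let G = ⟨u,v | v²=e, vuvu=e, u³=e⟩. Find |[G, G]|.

G' = [G, G] is generated by all commutators. The generator-pair commutators are: [u, v] = u².
The subgroup they normally generate is {e, u, u²}, of order 3.
Check: |G/G'| = 6/3 = 2 is the order of the abelianisation.

Answer: 3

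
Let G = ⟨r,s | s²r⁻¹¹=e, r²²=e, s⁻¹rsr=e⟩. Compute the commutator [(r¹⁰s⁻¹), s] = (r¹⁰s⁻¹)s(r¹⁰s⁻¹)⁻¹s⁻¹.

[(r¹⁰s⁻¹), s] = (r¹⁰s⁻¹)·s·(r¹⁰s⁻¹)⁻¹·s⁻¹.
  (r¹⁰s⁻¹) · s = r¹⁰
  (r¹⁰) · (r¹⁰s) = r⁹s⁻¹
  (r⁹s⁻¹) · (s⁻¹) = r²⁰

Answer: r²⁰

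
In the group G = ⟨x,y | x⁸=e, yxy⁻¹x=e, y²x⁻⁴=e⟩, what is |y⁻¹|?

Compute successive powers until reaching e:
  (y⁻¹)¹ = y⁻¹, (y⁻¹)² = x⁴, (y⁻¹)³ = y, (y⁻¹)⁴ = e.
The smallest positive k with (y⁻¹)ᵏ = e is 4.

Answer: 4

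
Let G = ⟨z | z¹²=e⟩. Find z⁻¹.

The order of z is 12 (smallest k with zᵏ = e), so z⁻¹ = z¹¹ = z¹¹.
Check: z · (z¹¹) → z · z¹¹ = e, giving e as required.

Answer: z¹¹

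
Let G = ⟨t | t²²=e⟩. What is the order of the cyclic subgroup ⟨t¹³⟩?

|⟨t¹³⟩| equals the order of t¹³. Compute successive powers until reaching e:
  (t¹³)¹ = t¹³, (t¹³)² = t⁴, (t¹³)³ = t¹⁷, (t¹³)⁴ = t⁸, (t¹³)⁵ = t²¹, (t¹³)⁶ = t¹², (t¹³)⁷ = t³, (t¹³)⁸ = t¹⁶, (t¹³)⁹ = t⁷, (t¹³)¹⁰ = t²⁰, (t¹³)¹¹ = t¹¹, (t¹³)¹² = t², (t¹³)¹³ = t¹⁵, (t¹³)¹⁴ = t⁶, (t¹³)¹⁵ = t¹⁹, (t¹³)¹⁶ = t¹⁰, (t¹³)¹⁷ = t, (t¹³)¹⁸ = t¹⁴, (t¹³)¹⁹ = t⁵, (t¹³)²⁰ = t¹⁸, (t¹³)²¹ = t⁹, (t¹³)²² = e.
The smallest positive k with (t¹³)ᵏ = e is 22, so |⟨t¹³⟩| = 22.

Answer: 22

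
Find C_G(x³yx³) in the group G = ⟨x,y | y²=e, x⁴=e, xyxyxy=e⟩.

⟨x³yx³⟩ ⊆ C_G(x³yx³) since powers of x³yx³ commute with x³yx³; so |C_G(x³yx³)| ≥ |⟨x³yx³⟩| = 4.
By orbit–stabilizer, |C_G(x³yx³)| = |G| / |conj. class of x³yx³| = 24 / 6 = 4.
The 4 elements commuting with x³yx³ are {e, xyx, x³yx³, yx²y}.

Answer: {e, xyx, x³yx³, yx²y}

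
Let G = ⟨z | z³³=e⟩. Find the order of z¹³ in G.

Compute successive powers until reaching e:
  (z¹³)¹ = z¹³, (z¹³)² = z²⁶, (z¹³)³ = z⁶, (z¹³)⁴ = z¹⁹, (z¹³)⁵ = z³², (z¹³)⁶ = z¹², (z¹³)⁷ = z²⁵, (z¹³)⁸ = z⁵, (z¹³)⁹ = z¹⁸, (z¹³)¹⁰ = z³¹, (z¹³)¹¹ = z¹¹, (z¹³)¹² = z²⁴, (z¹³)¹³ = z⁴, (z¹³)¹⁴ = z¹⁷, (z¹³)¹⁵ = z³⁰, (z¹³)¹⁶ = z¹⁰, (z¹³)¹⁷ = z²³, (z¹³)¹⁸ = z³, (z¹³)¹⁹ = z¹⁶, (z¹³)²⁰ = z²⁹, (z¹³)²¹ = z⁹, (z¹³)²² = z²², (z¹³)²³ = z², (z¹³)²⁴ = z¹⁵, (z¹³)²⁵ = z²⁸, (z¹³)²⁶ = z⁸, (z¹³)²⁷ = z²¹, (z¹³)²⁸ = z, (z¹³)²⁹ = z¹⁴, (z¹³)³⁰ = z²⁷, (z¹³)³¹ = z⁷, (z¹³)³² = z²⁰, (z¹³)³³ = e.
The smallest positive k with (z¹³)ᵏ = e is 33.

Answer: 33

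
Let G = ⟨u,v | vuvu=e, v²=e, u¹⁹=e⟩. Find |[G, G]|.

G' = [G, G] is generated by all commutators. The generator-pair commutators are: [u, v] = u².
The subgroup they normally generate is {e, u, u², u³, u⁴, u⁵, u⁶, u⁷, u⁸, u⁹, u¹⁰, u¹¹, u¹², u¹³, u¹⁴, u¹⁵, u¹⁶, u¹⁷, u¹⁸}, of order 19.
Check: |G/G'| = 38/19 = 2 is the order of the abelianisation.

Answer: 19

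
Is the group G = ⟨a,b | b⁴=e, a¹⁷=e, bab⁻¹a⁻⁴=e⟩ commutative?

a·b = ab but b·a = a⁴b, so a·b ≠ b·a and G is not abelian.

Answer: No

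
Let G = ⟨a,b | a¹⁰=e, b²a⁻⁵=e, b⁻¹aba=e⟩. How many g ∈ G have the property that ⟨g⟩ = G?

⟨g⟩ = G would require ord(g) = |G| = 20, but the maximum element order in G is 10 < 20. So G is not cyclic and no single element generates it: the count is 0.

Answer: 0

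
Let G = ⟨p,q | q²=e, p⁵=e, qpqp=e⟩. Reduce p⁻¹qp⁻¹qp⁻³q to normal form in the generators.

Multiply left to right, reducing at each step:
  (p⁴) · q = p⁴q
  (p⁴q) · p⁻¹ = q
  q · q = e
  e · p⁻³ = p²
  (p²) · q = p²q

Answer: p²q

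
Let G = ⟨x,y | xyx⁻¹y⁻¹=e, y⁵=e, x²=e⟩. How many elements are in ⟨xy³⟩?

|⟨xy³⟩| equals the order of xy³. Compute successive powers until reaching e:
  (xy³)¹ = xy³, (xy³)² = y, (xy³)³ = xy⁴, (xy³)⁴ = y², (xy³)⁵ = x, (xy³)⁶ = y³, (xy³)⁷ = xy, (xy³)⁸ = y⁴, (xy³)⁹ = xy², (xy³)¹⁰ = e.
The smallest positive k with (xy³)ᵏ = e is 10, so |⟨xy³⟩| = 10.

Answer: 10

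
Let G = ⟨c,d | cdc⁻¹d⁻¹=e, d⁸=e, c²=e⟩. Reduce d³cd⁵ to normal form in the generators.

Multiply left to right, reducing at each step:
  (d³) · c = cd³
  (cd³) · d⁵ = c

Answer: c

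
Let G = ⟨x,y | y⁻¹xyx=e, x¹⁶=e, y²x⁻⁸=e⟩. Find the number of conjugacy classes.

The conjugacy classes (representative and size) are:
  [e] (size 1), [x] (size 2), [x¹⁴] (size 2), [x³] (size 2), [x¹²] (size 2), [x⁵] (size 2), [x¹⁰] (size 2), [x⁷] (size 2), [x⁸] (size 1), [x⁶y] (size 8), [x³y⁻¹] (size 8).
Class equation: 1 + 2 + 2 + 2 + 2 + 2 + 2 + 2 + 1 + 8 + 8 = 32 = |G|. So G has 11 conjugacy classes.

Answer: 11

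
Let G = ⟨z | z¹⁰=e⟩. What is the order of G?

G is generated by a single element, so G is cyclic. The relator gives z¹⁰ = e and no smaller power is forced to be e, so the 10 powers {e, z, z², z³, z⁴, z⁵, z⁶, z⁷, z⁸, z⁹} are distinct. Hence |G| = 10.

Answer: 10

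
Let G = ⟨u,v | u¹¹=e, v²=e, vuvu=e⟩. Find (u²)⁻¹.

The order of (u²) is 11 (smallest k with (u²)ᵏ = e), so (u²)⁻¹ = (u²)¹⁰ = u⁹.
Check: (u²) · (u⁹) → (u²) · u⁹ = e, giving e as required.

Answer: u⁹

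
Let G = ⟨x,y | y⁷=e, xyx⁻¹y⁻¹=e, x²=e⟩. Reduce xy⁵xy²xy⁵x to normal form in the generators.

Multiply left to right, reducing at each step:
  x · y⁵ = xy⁵
  (xy⁵) · x = y⁵
  (y⁵) · y² = e
  e · x = x
  x · y⁵ = xy⁵
  (xy⁵) · x = y⁵

Answer: y⁵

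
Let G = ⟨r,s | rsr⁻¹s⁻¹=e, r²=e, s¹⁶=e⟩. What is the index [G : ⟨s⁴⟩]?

First find ord(s⁴) by computing successive powers:
  (s⁴)¹ = s⁴, (s⁴)² = s⁸, (s⁴)³ = s¹², (s⁴)⁴ = e.
So |⟨s⁴⟩| = ord(s⁴) = 4. With |G| = 32, by Lagrange [G : ⟨s⁴⟩] = 32/4 = 8.

Answer: 8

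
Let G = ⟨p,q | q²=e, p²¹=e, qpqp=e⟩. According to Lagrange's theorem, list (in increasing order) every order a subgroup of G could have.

|G| = 42 = 2 · 3 · 7. By Lagrange's theorem the order of any subgroup divides 42; the divisors of 42 are 1, 2, 3, 6, 7, 14, 21, 42.

Answer: 1, 2, 3, 6, 7, 14, 21, 42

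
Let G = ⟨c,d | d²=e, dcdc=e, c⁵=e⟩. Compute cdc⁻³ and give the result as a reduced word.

Multiply left to right, reducing at each step:
  c · d = cd
  (cd) · c⁻³ = c⁴d

Answer: c⁴d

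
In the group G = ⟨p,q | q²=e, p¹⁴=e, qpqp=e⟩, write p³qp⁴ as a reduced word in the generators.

Multiply left to right, reducing at each step:
  (p³) · q = p³q
  (p³q) · p⁴ = p¹³q

Answer: p¹³q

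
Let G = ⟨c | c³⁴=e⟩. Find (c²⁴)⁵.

Compute successive powers of (c²⁴), reducing at each step:
  (c²⁴)²: (c²⁴) · c²⁴ = c¹⁴
  (c²⁴)³: (c¹⁴) · c²⁴ = c⁴
  (c²⁴)⁴: (c⁴) · c²⁴ = c²⁸
  (c²⁴)⁵: (c²⁸) · c²⁴ = c¹⁸

Answer: c¹⁸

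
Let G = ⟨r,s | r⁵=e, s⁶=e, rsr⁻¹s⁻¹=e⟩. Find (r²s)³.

Compute successive powers of (r²s), reducing at each step:
  (r²s)²: (r²s) · r² = r⁴s;   (r⁴s) · s = r⁴s²
  (r²s)³: (r⁴s²) · r² = rs²;   (rs²) · s = rs³

Answer: rs³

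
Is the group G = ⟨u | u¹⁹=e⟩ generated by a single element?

|G| = 19. The element u has order 19 (its powers give 19 distinct elements), so ⟨u⟩ = G and G is cyclic.

Answer: Yes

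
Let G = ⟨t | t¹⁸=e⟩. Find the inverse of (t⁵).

The order of (t⁵) is 18 (smallest k with (t⁵)ᵏ = e), so (t⁵)⁻¹ = (t⁵)¹⁷ = t¹³.
Check: (t⁵) · (t¹³) → (t⁵) · t¹³ = e, giving e as required.

Answer: t¹³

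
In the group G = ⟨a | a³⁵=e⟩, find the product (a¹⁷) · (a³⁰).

Compute (a¹⁷) · (a³⁰) by multiplying left to right and reducing via the relations at each step:
  (a¹⁷) · a³⁰ = a¹²

Answer: a¹²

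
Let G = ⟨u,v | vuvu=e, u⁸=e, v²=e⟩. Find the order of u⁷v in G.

Compute successive powers until reaching e:
  (u⁷v)¹ = u⁷v, (u⁷v)² = e.
The smallest positive k with (u⁷v)ᵏ = e is 2.

Answer: 2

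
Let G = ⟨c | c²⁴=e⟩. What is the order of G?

G is generated by a single element, so G is cyclic. The relator gives c²⁴ = e and no smaller power is forced to be e, so the 24 powers {c, e, c², c³, c⁴, c⁵, c⁶, c⁷, c⁸, c⁹, c²², c²³, c²¹, c²⁰, c¹², c¹³, c¹¹, c¹⁰, c¹⁴, c¹⁵, c¹⁶, c¹⁷, c¹⁸, c¹⁹} are distinct. Hence |G| = 24.

Answer: 24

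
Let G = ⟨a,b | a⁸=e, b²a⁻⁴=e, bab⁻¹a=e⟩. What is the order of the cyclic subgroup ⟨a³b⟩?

|⟨a³b⟩| equals the order of a³b. Compute successive powers until reaching e:
  (a³b)¹ = a³b, (a³b)² = a⁴, (a³b)³ = a³b⁻¹, (a³b)⁴ = e.
The smallest positive k with (a³b)ᵏ = e is 4, so |⟨a³b⟩| = 4.

Answer: 4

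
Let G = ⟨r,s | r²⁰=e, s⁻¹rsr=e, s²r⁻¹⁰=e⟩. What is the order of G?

Enumerate words in the generators, reducing via the relations: the distinct elements are
  {e, r, s, rs, r², r³, r⁴, r⁵, r⁶, r⁷, r⁸, r⁹, r²s, r³s, r¹², r¹³, r¹¹, r¹⁰, r¹⁴, r¹⁵, r¹⁶, r¹⁷, r¹⁸, r¹⁹, r⁴s, r⁵s, r⁶s, r⁷s, r⁸s, r⁹s, s⁻¹, rs⁻¹, r²s⁻¹, r³s⁻¹, r⁴s⁻¹, r⁵s⁻¹, r⁶s⁻¹, r⁷s⁻¹, r⁸s⁻¹, r⁹s⁻¹}.
No further products give new elements, so |G| = 40.

Answer: 40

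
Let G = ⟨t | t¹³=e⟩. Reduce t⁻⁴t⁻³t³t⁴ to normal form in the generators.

Multiply left to right, reducing at each step:
  (t⁹) · t⁻³ = t⁶
  (t⁶) · t³ = t⁹
  (t⁹) · t⁴ = e

Answer: e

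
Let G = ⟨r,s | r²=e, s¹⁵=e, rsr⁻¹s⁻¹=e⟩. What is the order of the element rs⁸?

Compute successive powers until reaching e:
  (rs⁸)¹ = rs⁸, (rs⁸)² = s, (rs⁸)³ = rs⁹, (rs⁸)⁴ = s², (rs⁸)⁵ = rs¹⁰, (rs⁸)⁶ = s³, (rs⁸)⁷ = rs¹¹, (rs⁸)⁸ = s⁴, (rs⁸)⁹ = rs¹², (rs⁸)¹⁰ = s⁵, (rs⁸)¹¹ = rs¹³, (rs⁸)¹² = s⁶, (rs⁸)¹³ = rs¹⁴, (rs⁸)¹⁴ = s⁷, (rs⁸)¹⁵ = r, (rs⁸)¹⁶ = s⁸, (rs⁸)¹⁷ = rs, (rs⁸)¹⁸ = s⁹, (rs⁸)¹⁹ = rs², (rs⁸)²⁰ = s¹⁰, (rs⁸)²¹ = rs³, (rs⁸)²² = s¹¹, (rs⁸)²³ = rs⁴, (rs⁸)²⁴ = s¹², (rs⁸)²⁵ = rs⁵, (rs⁸)²⁶ = s¹³, (rs⁸)²⁷ = rs⁶, (rs⁸)²⁸ = s¹⁴, (rs⁸)²⁹ = rs⁷, (rs⁸)³⁰ = e.
The smallest positive k with (rs⁸)ᵏ = e is 30.

Answer: 30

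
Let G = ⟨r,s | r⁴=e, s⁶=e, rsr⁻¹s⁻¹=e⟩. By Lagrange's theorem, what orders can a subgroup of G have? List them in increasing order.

|G| = 24 = 2³ · 3. By Lagrange's theorem the order of any subgroup divides 24; the divisors of 24 are 1, 2, 3, 4, 6, 8, 12, 24.

Answer: 1, 2, 3, 4, 6, 8, 12, 24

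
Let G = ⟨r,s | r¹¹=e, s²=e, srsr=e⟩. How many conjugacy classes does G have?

The conjugacy classes (representative and size) are:
  [e] (size 1), [r¹⁰] (size 2), [r²] (size 2), [r³] (size 2), [r⁷] (size 2), [r⁶] (size 2), [r²s] (size 11).
Class equation: 1 + 2 + 2 + 2 + 2 + 2 + 11 = 22 = |G|. So G has 7 conjugacy classes.

Answer: 7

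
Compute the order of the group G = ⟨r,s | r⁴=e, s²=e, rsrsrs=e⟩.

Enumerate words in the generators, reducing via the relations: the distinct elements are
  {e, r, s, rs, r², r³, sr, rsr, r²s, r³s, sr², sr³, rsr², rsr³, r²sr, r³sr, sr²s, rsr²s, r²sr², r²sr³, r³sr², r³sr³, r²sr²s, r³sr²s}.
No further products give new elements, so |G| = 24.

Answer: 24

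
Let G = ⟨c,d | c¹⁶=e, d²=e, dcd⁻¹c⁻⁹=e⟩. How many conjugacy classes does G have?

The conjugacy classes (representative and size) are:
  [e] (size 1), [c⁹] (size 2), [c²] (size 1), [c³] (size 2), [c⁴] (size 1), [c¹³] (size 2), [c⁶] (size 1), [c¹⁵] (size 2), [c⁸] (size 1), [c¹⁰] (size 1), [c¹²] (size 1), [c¹⁴] (size 1), [d] (size 2), [cd] (size 2), [c²d] (size 2), [c¹¹d] (size 2), [c⁴d] (size 2), [c¹³d] (size 2), [c¹⁴d] (size 2), [c¹⁵d] (size 2).
Class equation: 1 + 2 + 1 + 2 + 1 + 2 + 1 + 2 + 1 + 1 + 1 + 1 + 2 + 2 + 2 + 2 + 2 + 2 + 2 + 2 = 32 = |G|. So G has 20 conjugacy classes.

Answer: 20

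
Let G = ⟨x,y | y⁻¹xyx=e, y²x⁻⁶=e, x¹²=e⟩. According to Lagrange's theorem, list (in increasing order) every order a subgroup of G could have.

|G| = 24 = 2³ · 3. By Lagrange's theorem the order of any subgroup divides 24; the divisors of 24 are 1, 2, 3, 4, 6, 8, 12, 24.

Answer: 1, 2, 3, 4, 6, 8, 12, 24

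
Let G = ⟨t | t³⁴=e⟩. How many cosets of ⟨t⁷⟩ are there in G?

First find ord(t⁷) by computing successive powers:
  (t⁷)¹ = t⁷, (t⁷)² = t¹⁴, (t⁷)³ = t²¹, (t⁷)⁴ = t²⁸, (t⁷)⁵ = t, (t⁷)⁶ = t⁸, (t⁷)⁷ = t¹⁵, (t⁷)⁸ = t²², (t⁷)⁹ = t²⁹, (t⁷)¹⁰ = t², (t⁷)¹¹ = t⁹, (t⁷)¹² = t¹⁶, (t⁷)¹³ = t²³, (t⁷)¹⁴ = t³⁰, (t⁷)¹⁵ = t³, (t⁷)¹⁶ = t¹⁰, (t⁷)¹⁷ = t¹⁷, (t⁷)¹⁸ = t²⁴, (t⁷)¹⁹ = t³¹, (t⁷)²⁰ = t⁴, (t⁷)²¹ = t¹¹, (t⁷)²² = t¹⁸, (t⁷)²³ = t²⁵, (t⁷)²⁴ = t³², (t⁷)²⁵ = t⁵, (t⁷)²⁶ = t¹², (t⁷)²⁷ = t¹⁹, (t⁷)²⁸ = t²⁶, (t⁷)²⁹ = t³³, (t⁷)³⁰ = t⁶, (t⁷)³¹ = t¹³, (t⁷)³² = t²⁰, (t⁷)³³ = t²⁷, (t⁷)³⁴ = e.
So |⟨t⁷⟩| = ord(t⁷) = 34. With |G| = 34, by Lagrange [G : ⟨t⁷⟩] = 34/34 = 1.

Answer: 1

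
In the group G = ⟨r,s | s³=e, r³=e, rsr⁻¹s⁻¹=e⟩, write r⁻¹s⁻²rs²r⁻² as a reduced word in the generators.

Multiply left to right, reducing at each step:
  (r²) · s⁻² = r²s
  (r²s) · r = s
  s · s² = e
  e · r⁻² = r

Answer: r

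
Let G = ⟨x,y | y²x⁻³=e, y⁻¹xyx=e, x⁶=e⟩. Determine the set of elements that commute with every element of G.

An element z ∈ Z(G) iff z commutes with every generator.
For example x³ is central: (x³)·x = x⁴ = x·(x³); (x³)·y = y⁻¹ = y·(x³).
Whereas x ∉ Z(G) since x·y = xy ≠ x²y⁻¹ = y·x.
Checking each of the 12 elements this way gives Z(G) = {e, x³}, of order 2.

Answer: {e, x³}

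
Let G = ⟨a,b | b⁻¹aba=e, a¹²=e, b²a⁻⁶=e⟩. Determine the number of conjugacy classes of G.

The conjugacy classes (representative and size) are:
  [e] (size 1), [a¹¹] (size 2), [a²] (size 2), [a⁹] (size 2), [a⁴] (size 2), [a⁵] (size 2), [a⁶] (size 1), [a²b] (size 6), [ab] (size 6).
Class equation: 1 + 2 + 2 + 2 + 2 + 2 + 1 + 6 + 6 = 24 = |G|. So G has 9 conjugacy classes.

Answer: 9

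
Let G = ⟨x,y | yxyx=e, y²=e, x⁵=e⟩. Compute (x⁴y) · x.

Compute (x⁴y) · x by multiplying left to right and reducing via the relations at each step:
  (x⁴y) · x = x³y

Answer: x³y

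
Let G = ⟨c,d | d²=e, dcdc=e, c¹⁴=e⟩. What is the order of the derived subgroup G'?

G' = [G, G] is generated by all commutators. The generator-pair commutators are: [c, d] = c².
The subgroup they normally generate is {e, c², c⁴, c⁶, c⁸, c¹⁰, c¹²}, of order 7.
Check: |G/G'| = 28/7 = 4 is the order of the abelianisation.

Answer: 7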